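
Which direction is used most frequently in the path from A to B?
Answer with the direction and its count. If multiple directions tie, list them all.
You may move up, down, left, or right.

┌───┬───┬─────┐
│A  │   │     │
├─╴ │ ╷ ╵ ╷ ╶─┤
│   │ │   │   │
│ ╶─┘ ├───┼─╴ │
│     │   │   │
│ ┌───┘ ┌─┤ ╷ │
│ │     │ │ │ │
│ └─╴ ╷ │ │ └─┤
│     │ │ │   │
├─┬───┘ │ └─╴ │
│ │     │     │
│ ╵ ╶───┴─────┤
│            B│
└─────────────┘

Directions: right, down, left, down, down, down, right, right, up, right, down, down, left, left, down, right, right, right, right, right
Counts: {'right': 9, 'down': 7, 'left': 3, 'up': 1}
Most common: right (9 times)

Solution:

┌───┬───┬─────┐
│A ↓│   │     │
├─╴ │ ╷ ╵ ╷ ╶─┤
│↓ ↲│ │   │   │
│ ╶─┘ ├───┼─╴ │
│↓    │   │   │
│ ┌───┘ ┌─┤ ╷ │
│↓│  ↱ ↓│ │ │ │
│ └─╴ ╷ │ │ └─┤
│↳ → ↑│↓│ │   │
├─┬───┘ │ └─╴ │
│ │↓ ← ↲│     │
│ ╵ ╶───┴─────┤
│  ↳ → → → → B│
└─────────────┘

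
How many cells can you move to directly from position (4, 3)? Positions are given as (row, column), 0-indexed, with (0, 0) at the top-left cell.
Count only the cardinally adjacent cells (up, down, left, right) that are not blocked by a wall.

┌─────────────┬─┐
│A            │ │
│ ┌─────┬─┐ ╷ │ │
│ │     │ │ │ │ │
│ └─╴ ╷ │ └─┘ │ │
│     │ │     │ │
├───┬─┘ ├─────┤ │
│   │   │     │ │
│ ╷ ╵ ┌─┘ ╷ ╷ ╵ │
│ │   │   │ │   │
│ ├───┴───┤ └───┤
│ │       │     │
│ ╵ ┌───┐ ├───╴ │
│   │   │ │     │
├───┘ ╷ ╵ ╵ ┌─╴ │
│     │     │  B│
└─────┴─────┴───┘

Checking passable neighbors of (4, 3):
Neighbors: (4, 4)
Count: 1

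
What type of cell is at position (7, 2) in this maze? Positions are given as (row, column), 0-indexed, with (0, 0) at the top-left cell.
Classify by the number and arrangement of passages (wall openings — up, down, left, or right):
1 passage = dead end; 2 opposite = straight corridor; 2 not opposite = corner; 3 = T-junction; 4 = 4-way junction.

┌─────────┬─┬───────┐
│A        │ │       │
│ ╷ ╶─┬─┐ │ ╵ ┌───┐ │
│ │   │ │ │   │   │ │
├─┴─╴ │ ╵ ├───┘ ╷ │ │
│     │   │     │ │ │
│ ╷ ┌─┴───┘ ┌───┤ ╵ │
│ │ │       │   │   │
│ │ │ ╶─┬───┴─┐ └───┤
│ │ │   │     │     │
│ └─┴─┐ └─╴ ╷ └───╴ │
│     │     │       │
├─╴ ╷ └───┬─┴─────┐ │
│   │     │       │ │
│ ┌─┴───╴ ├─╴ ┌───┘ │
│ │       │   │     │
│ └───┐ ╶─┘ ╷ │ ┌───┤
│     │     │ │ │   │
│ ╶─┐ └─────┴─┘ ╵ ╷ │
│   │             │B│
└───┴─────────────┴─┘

Checking cell at (7, 2):
Number of passages: 2
Cell type: straight corridor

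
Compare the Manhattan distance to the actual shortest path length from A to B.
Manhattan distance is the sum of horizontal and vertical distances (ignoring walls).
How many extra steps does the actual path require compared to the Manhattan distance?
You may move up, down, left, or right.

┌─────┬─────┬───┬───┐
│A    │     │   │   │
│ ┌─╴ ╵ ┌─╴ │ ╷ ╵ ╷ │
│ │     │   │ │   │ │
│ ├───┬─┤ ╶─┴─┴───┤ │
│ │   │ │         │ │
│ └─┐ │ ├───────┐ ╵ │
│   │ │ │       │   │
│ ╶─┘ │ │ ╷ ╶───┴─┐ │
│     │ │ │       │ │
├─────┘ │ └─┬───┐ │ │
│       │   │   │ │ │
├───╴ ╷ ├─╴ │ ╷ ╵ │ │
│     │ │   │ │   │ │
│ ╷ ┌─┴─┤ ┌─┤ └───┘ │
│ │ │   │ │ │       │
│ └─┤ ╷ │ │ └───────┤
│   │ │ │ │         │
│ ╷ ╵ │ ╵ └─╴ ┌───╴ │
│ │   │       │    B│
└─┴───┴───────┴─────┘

Manhattan distance: |9 - 0| + |9 - 0| = 18
Actual path length: 50
Extra steps: 50 - 18 = 32

Solution:

┌─────┬─────┬───┬───┐
│A → ↓│↱ → ↓│   │   │
│ ┌─╴ ╵ ┌─╴ │ ╷ ╵ ╷ │
│ │  ↳ ↑│↓ ↲│ │   │ │
│ ├───┬─┤ ╶─┴─┴───┤ │
│ │   │ │↳ → → → ↓│ │
│ └─┐ │ ├───────┐ ╵ │
│   │ │ │↓ ↰    │↳ ↓│
│ ╶─┘ │ │ ╷ ╶───┴─┐ │
│     │ │↓│↑ ← ← ↰│↓│
├─────┘ │ └─┬───┐ │ │
│       │↳ ↓│↱ ↓│↑│↓│
├───╴ ╷ ├─╴ │ ╷ ╵ │ │
│     │ │↓ ↲│↑│↳ ↑│↓│
│ ╷ ┌─┴─┤ ┌─┤ └───┘ │
│ │ │   │↓│ │↑ ← ← ↲│
│ └─┤ ╷ │ │ └───────┤
│   │ │ │↓│  ↱ → → ↓│
│ ╷ ╵ │ ╵ └─╴ ┌───╴ │
│ │   │  ↳ → ↑│    B│
└─┴───┴───────┴─────┘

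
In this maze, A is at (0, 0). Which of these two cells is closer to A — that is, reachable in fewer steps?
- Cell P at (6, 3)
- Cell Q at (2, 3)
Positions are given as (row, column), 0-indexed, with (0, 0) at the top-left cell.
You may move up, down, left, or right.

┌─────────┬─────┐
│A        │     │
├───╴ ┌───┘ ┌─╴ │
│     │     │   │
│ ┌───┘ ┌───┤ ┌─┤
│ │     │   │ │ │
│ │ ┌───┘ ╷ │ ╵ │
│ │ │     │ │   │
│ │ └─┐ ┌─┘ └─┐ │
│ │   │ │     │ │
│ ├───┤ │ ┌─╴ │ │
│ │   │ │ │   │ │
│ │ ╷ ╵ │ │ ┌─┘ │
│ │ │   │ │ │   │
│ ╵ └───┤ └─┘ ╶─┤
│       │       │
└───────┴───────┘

Shortest path A → P at (6, 3): 17 steps
Shortest path A → Q at (2, 3): 47 steps

P is closer (17 steps vs 47 steps).

Path to P:

┌─────────┬─────┐
│A → ↓    │     │
├───╴ ┌───┘ ┌─╴ │
│↓ ← ↲│     │   │
│ ┌───┘ ┌───┤ ┌─┤
│↓│     │   │ │ │
│ │ ┌───┘ ╷ │ ╵ │
│↓│ │     │ │   │
│ │ └─┐ ┌─┘ └─┐ │
│↓│   │ │     │ │
│ ├───┤ │ ┌─╴ │ │
│↓│↱ ↓│ │ │   │ │
│ │ ╷ ╵ │ │ ┌─┘ │
│↓│↑│↳ P│ │ │   │
│ ╵ └───┤ └─┘ ╶─┤
│↳ ↑    │       │
└───────┴───────┘

Path to Q:

┌─────────┬─────┐
│A → ↓    │↓ ← ↰│
├───╴ ┌───┘ ┌─╴ │
│↓ ← ↲│↓ ← ↲│↱ ↑│
│ ┌───┘ ┌───┤ ┌─┤
│↓│    Q│↱ ↓│↑│ │
│ │ ┌───┘ ╷ │ ╵ │
│↓│ │  ↱ ↑│↓│↑ ↰│
│ │ └─┐ ┌─┘ └─┐ │
│↓│   │↑│↓ ↲  │↑│
│ ├───┤ │ ┌─╴ │ │
│↓│↱ ↓│↑│↓│   │↑│
│ │ ╷ ╵ │ │ ┌─┘ │
│↓│↑│↳ ↑│↓│ │↱ ↑│
│ ╵ └───┤ └─┘ ╶─┤
│↳ ↑    │↳ → ↑  │
└───────┴───────┘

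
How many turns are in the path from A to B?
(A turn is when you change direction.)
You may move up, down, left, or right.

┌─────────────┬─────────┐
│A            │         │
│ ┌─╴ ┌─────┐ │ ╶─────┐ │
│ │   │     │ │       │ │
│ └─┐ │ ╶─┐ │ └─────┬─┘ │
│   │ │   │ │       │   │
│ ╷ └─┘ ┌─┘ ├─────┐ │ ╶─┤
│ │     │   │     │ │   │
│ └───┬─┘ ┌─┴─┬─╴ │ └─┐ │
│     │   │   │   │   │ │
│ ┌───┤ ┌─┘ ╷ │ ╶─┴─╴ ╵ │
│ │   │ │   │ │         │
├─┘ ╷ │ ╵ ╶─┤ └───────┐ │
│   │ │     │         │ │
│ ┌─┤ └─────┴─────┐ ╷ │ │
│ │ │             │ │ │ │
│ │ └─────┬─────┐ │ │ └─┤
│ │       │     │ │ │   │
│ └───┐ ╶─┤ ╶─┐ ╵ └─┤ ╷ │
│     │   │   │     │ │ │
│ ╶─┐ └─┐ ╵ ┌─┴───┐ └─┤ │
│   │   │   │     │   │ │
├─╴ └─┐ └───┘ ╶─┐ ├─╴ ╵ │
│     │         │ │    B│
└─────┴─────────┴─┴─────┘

Directions: down, down, right, down, right, right, up, up, right, right, down, down, left, down, left, down, down, right, up, right, up, right, down, down, right, right, right, right, down, down, right, down, down, down
Number of turns: 20

Solution:

┌─────────────┬─────────┐
│A            │         │
│ ┌─╴ ┌─────┐ │ ╶─────┐ │
│↓│   │↱ → ↓│ │       │ │
│ └─┐ │ ╶─┐ │ └─────┬─┘ │
│↳ ↓│ │↑  │↓│       │   │
│ ╷ └─┘ ┌─┘ ├─────┐ │ ╶─┤
│ │↳ → ↑│↓ ↲│     │ │   │
│ └───┬─┘ ┌─┴─┬─╴ │ └─┐ │
│     │↓ ↲│↱ ↓│   │   │ │
│ ┌───┤ ┌─┘ ╷ │ ╶─┴─╴ ╵ │
│ │   │↓│↱ ↑│↓│         │
├─┘ ╷ │ ╵ ╶─┤ └───────┐ │
│   │ │↳ ↑  │↳ → → → ↓│ │
│ ┌─┤ └─────┴─────┐ ╷ │ │
│ │ │             │ │↓│ │
│ │ └─────┬─────┐ │ │ └─┤
│ │       │     │ │ │↳ ↓│
│ └───┐ ╶─┤ ╶─┐ ╵ └─┤ ╷ │
│     │   │   │     │ │↓│
│ ╶─┐ └─┐ ╵ ┌─┴───┐ └─┤ │
│   │   │   │     │   │↓│
├─╴ └─┐ └───┘ ╶─┐ ├─╴ ╵ │
│     │         │ │    B│
└─────┴─────────┴─┴─────┘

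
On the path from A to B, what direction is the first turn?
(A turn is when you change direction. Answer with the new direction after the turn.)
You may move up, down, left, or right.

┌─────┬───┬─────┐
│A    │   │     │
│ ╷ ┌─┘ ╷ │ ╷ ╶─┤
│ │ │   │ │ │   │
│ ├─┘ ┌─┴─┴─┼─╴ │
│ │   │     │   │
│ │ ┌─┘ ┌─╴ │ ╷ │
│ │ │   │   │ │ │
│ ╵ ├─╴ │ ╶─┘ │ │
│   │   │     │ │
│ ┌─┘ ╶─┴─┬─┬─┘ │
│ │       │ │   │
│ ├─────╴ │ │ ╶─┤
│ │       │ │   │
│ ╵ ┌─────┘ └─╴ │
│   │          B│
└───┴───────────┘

Directions: down, down, down, down, down, down, down, right, up, right, right, right, up, left, left, up, right, up, up, right, right, down, left, down, right, right, up, up, right, down, down, down, left, down, right, down
First turn direction: right

Solution:

┌─────┬───┬─────┐
│A    │   │     │
│ ╷ ┌─┘ ╷ │ ╷ ╶─┤
│↓│ │   │ │ │   │
│ ├─┘ ┌─┴─┴─┼─╴ │
│↓│   │↱ → ↓│↱ ↓│
│ │ ┌─┘ ┌─╴ │ ╷ │
│↓│ │  ↑│↓ ↲│↑│↓│
│ ╵ ├─╴ │ ╶─┘ │ │
│↓  │↱ ↑│↳ → ↑│↓│
│ ┌─┘ ╶─┴─┬─┬─┘ │
│↓│  ↑ ← ↰│ │↓ ↲│
│ ├─────╴ │ │ ╶─┤
│↓│↱ → → ↑│ │↳ ↓│
│ ╵ ┌─────┘ └─╴ │
│↳ ↑│          B│
└───┴───────────┘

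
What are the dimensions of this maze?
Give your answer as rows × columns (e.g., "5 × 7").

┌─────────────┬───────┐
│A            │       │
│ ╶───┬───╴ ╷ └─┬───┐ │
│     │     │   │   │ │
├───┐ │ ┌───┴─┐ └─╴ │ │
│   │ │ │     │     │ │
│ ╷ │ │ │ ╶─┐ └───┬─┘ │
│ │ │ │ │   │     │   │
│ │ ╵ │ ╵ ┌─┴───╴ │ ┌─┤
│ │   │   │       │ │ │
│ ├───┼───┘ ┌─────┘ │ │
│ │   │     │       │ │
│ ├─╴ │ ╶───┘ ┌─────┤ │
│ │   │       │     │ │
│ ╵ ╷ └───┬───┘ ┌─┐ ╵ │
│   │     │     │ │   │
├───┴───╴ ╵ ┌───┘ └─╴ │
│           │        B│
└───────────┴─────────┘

Counting the maze dimensions:
Rows (vertical): 9
Columns (horizontal): 11
Dimensions: 9 × 11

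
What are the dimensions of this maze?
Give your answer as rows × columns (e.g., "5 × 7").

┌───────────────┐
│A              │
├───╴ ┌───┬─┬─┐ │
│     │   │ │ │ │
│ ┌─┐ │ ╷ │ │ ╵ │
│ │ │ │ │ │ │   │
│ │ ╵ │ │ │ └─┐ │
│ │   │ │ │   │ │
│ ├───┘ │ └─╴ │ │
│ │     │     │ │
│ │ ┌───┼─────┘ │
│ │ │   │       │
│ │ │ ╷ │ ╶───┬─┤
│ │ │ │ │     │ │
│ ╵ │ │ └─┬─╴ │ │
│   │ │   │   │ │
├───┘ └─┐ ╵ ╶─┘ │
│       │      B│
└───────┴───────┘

Counting the maze dimensions:
Rows (vertical): 9
Columns (horizontal): 8
Dimensions: 9 × 8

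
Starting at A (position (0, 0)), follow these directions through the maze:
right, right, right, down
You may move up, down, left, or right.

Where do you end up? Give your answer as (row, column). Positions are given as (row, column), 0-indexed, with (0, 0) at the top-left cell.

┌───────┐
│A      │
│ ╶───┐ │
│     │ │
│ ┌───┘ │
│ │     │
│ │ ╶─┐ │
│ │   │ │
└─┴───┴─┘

Following directions step by step:
Start: (0, 0)
  right: (0, 0) → (0, 1)
  right: (0, 1) → (0, 2)
  right: (0, 2) → (0, 3)
  down: (0, 3) → (1, 3)
Final position: (1, 3)

Path taken:

┌───────┐
│A → → ↓│
│ ╶───┐ │
│     │B│
│ ┌───┘ │
│ │     │
│ │ ╶─┐ │
│ │   │ │
└─┴───┴─┘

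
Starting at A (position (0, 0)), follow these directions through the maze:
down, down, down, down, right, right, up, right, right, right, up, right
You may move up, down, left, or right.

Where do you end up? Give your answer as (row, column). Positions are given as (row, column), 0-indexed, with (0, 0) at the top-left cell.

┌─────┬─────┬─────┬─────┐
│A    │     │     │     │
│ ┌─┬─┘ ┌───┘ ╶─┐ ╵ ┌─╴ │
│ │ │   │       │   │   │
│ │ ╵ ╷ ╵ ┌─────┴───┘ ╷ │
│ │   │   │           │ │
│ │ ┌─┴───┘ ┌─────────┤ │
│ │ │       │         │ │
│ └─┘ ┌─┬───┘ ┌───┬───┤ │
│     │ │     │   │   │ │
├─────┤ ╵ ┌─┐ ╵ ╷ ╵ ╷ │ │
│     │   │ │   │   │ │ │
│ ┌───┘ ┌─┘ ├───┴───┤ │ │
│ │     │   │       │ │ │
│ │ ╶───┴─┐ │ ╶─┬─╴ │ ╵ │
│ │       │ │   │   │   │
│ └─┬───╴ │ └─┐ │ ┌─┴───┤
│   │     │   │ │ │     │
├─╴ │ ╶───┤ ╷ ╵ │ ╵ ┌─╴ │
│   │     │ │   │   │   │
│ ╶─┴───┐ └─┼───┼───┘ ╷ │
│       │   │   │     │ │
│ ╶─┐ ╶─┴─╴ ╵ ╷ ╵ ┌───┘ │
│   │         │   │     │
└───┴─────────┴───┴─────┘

Following directions step by step:
Start: (0, 0)
  down: (0, 0) → (1, 0)
  down: (1, 0) → (2, 0)
  down: (2, 0) → (3, 0)
  down: (3, 0) → (4, 0)
  right: (4, 0) → (4, 1)
  right: (4, 1) → (4, 2)
  up: (4, 2) → (3, 2)
  right: (3, 2) → (3, 3)
  right: (3, 3) → (3, 4)
  right: (3, 4) → (3, 5)
  up: (3, 5) → (2, 5)
  right: (2, 5) → (2, 6)
Final position: (2, 6)

Path taken:

┌─────┬─────┬─────┬─────┐
│A    │     │     │     │
│ ┌─┬─┘ ┌───┘ ╶─┐ ╵ ┌─╴ │
│↓│ │   │       │   │   │
│ │ ╵ ╷ ╵ ┌─────┴───┘ ╷ │
│↓│   │   │↱ B        │ │
│ │ ┌─┴───┘ ┌─────────┤ │
│↓│ │↱ → → ↑│         │ │
│ └─┘ ┌─┬───┘ ┌───┬───┤ │
│↳ → ↑│ │     │   │   │ │
├─────┤ ╵ ┌─┐ ╵ ╷ ╵ ╷ │ │
│     │   │ │   │   │ │ │
│ ┌───┘ ┌─┘ ├───┴───┤ │ │
│ │     │   │       │ │ │
│ │ ╶───┴─┐ │ ╶─┬─╴ │ ╵ │
│ │       │ │   │   │   │
│ └─┬───╴ │ └─┐ │ ┌─┴───┤
│   │     │   │ │ │     │
├─╴ │ ╶───┤ ╷ ╵ │ ╵ ┌─╴ │
│   │     │ │   │   │   │
│ ╶─┴───┐ └─┼───┼───┘ ╷ │
│       │   │   │     │ │
│ ╶─┐ ╶─┴─╴ ╵ ╷ ╵ ┌───┘ │
│   │         │   │     │
└───┴─────────┴───┴─────┘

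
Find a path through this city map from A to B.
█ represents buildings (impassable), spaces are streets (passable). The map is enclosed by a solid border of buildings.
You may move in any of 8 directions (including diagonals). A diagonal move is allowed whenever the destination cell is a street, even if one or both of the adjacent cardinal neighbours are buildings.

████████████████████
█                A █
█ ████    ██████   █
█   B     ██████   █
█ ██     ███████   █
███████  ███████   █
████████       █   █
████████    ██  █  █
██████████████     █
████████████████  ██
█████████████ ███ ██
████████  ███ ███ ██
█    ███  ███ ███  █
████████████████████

Finding the shortest path from A to B:
Movement: 8-directional
Path length: 13 steps
Directions: left → left → left → left → left → left → left → left → left → left → down-left → down-left → left

Solution:

████████████████████
█      ↙←←←←←←←←←A █
█ ████↙   ██████   █
█   B←    ██████   █
█ ██     ███████   █
███████  ███████   █
████████       █   █
████████    ██  █  █
██████████████     █
████████████████  ██
█████████████ ███ ██
████████  ███ ███ ██
█    ███  ███ ███  █
████████████████████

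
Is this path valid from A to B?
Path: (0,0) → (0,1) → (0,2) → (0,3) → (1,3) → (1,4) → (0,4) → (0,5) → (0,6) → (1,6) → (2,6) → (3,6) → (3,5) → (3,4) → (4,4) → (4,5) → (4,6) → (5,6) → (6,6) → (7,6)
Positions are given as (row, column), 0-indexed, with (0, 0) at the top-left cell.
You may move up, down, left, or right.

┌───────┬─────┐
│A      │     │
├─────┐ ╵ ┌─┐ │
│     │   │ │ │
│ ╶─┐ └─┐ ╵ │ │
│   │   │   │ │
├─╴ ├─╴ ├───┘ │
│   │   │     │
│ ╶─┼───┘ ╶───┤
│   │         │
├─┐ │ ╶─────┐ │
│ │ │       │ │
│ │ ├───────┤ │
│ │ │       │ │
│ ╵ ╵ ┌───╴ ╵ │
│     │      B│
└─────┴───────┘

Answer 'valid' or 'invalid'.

Checking path validity:
Result: All consecutive moves are passable.

valid

Correct solution:

┌───────┬─────┐
│A → → ↓│↱ → ↓│
├─────┐ ╵ ┌─┐ │
│     │↳ ↑│ │↓│
│ ╶─┐ └─┐ ╵ │ │
│   │   │   │↓│
├─╴ ├─╴ ├───┘ │
│   │   │↓ ← ↲│
│ ╶─┼───┘ ╶───┤
│   │    ↳ → ↓│
├─┐ │ ╶─────┐ │
│ │ │       │↓│
│ │ ├───────┤ │
│ │ │       │↓│
│ ╵ ╵ ┌───╴ ╵ │
│     │      B│
└─────┴───────┘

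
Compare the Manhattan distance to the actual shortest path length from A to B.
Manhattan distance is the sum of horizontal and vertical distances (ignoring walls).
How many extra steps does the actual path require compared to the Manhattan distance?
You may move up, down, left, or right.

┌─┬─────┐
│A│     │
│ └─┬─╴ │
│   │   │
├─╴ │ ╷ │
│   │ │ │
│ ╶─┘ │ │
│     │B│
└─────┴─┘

Manhattan distance: |3 - 0| + |3 - 0| = 6
Actual path length: 12
Extra steps: 12 - 6 = 6

Solution:

┌─┬─────┐
│A│     │
│ └─┬─╴ │
│↳ ↓│↱ ↓│
├─╴ │ ╷ │
│↓ ↲│↑│↓│
│ ╶─┘ │ │
│↳ → ↑│B│
└─────┴─┘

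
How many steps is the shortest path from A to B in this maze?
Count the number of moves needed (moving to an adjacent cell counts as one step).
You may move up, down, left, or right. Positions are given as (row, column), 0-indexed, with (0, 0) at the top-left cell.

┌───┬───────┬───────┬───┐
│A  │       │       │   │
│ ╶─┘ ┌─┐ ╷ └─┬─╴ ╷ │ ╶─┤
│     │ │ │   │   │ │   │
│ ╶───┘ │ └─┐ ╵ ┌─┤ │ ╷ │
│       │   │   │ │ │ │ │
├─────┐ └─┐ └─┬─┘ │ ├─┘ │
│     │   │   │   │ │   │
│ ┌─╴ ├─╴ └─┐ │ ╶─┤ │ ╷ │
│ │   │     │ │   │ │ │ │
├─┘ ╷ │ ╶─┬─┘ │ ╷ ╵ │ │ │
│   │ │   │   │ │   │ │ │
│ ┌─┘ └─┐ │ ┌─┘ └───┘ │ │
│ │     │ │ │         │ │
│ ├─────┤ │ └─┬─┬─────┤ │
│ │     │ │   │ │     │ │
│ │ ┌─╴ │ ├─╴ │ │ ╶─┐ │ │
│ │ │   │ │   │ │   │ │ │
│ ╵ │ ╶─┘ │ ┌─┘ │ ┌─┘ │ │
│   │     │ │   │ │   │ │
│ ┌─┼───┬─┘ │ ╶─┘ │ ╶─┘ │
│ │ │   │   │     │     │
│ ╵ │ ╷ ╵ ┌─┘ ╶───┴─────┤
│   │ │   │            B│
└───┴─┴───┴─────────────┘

Using BFS to find shortest path:
Start: (0, 0), End: (11, 11)
Path found:
(0,0) → (1,0) → (1,1) → (1,2) → (0,2) → (0,3) → (0,4) → (0,5) → (1,5) → (1,6) → (2,6) → (2,7) → (1,7) → (1,8) → (0,8) → (0,9) → (1,9) → (2,9) → (3,9) → (4,9) → (5,9) → (5,8) → (4,8) → (4,7) → (5,7) → (6,7) → (6,8) → (6,9) → (6,10) → (5,10) → (4,10) → (3,10) → (3,11) → (4,11) → (5,11) → (6,11) → (7,11) → (8,11) → (9,11) → (10,11) → (10,10) → (10,9) → (9,9) → (9,10) → (8,10) → (7,10) → (7,9) → (7,8) → (8,8) → (9,8) → (10,8) → (10,7) → (10,6) → (11,6) → (11,7) → (11,8) → (11,9) → (11,10) → (11,11)
Number of steps: 58

Solution:

┌───┬───────┬───────┬───┐
│A  │↱ → → ↓│    ↱ ↓│   │
│ ╶─┘ ┌─┐ ╷ └─┬─╴ ╷ │ ╶─┤
│↳ → ↑│ │ │↳ ↓│↱ ↑│↓│   │
│ ╶───┘ │ └─┐ ╵ ┌─┤ │ ╷ │
│       │   │↳ ↑│ │↓│ │ │
├─────┐ └─┐ └─┬─┘ │ ├─┘ │
│     │   │   │   │↓│↱ ↓│
│ ┌─╴ ├─╴ └─┐ │ ╶─┤ │ ╷ │
│ │   │     │ │↓ ↰│↓│↑│↓│
├─┘ ╷ │ ╶─┬─┘ │ ╷ ╵ │ │ │
│   │ │   │   │↓│↑ ↲│↑│↓│
│ ┌─┘ └─┐ │ ┌─┘ └───┘ │ │
│ │     │ │ │  ↳ → → ↑│↓│
│ ├─────┤ │ └─┬─┬─────┤ │
│ │     │ │   │ │↓ ← ↰│↓│
│ │ ┌─╴ │ ├─╴ │ │ ╶─┐ │ │
│ │ │   │ │   │ │↓  │↑│↓│
│ ╵ │ ╶─┘ │ ┌─┘ │ ┌─┘ │ │
│   │     │ │   │↓│↱ ↑│↓│
│ ┌─┼───┬─┘ │ ╶─┘ │ ╶─┘ │
│ │ │   │   │↓ ← ↲│↑ ← ↲│
│ ╵ │ ╷ ╵ ┌─┘ ╶───┴─────┤
│   │ │   │  ↳ → → → → B│
└───┴─┴───┴─────────────┘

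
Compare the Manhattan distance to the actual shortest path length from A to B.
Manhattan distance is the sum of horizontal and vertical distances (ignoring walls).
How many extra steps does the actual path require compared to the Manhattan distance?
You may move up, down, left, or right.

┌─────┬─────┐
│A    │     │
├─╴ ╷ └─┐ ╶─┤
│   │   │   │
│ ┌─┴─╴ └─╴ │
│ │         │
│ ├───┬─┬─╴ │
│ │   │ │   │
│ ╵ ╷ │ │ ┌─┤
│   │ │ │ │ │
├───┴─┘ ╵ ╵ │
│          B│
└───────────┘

Manhattan distance: |5 - 0| + |5 - 0| = 10
Actual path length: 12
Extra steps: 12 - 10 = 2

Solution:

┌─────┬─────┐
│A → ↓│     │
├─╴ ╷ └─┐ ╶─┤
│   │↳ ↓│   │
│ ┌─┴─╴ └─╴ │
│ │    ↳ → ↓│
│ ├───┬─┬─╴ │
│ │   │ │↓ ↲│
│ ╵ ╷ │ │ ┌─┤
│   │ │ │↓│ │
├───┴─┘ ╵ ╵ │
│        ↳ B│
└───────────┘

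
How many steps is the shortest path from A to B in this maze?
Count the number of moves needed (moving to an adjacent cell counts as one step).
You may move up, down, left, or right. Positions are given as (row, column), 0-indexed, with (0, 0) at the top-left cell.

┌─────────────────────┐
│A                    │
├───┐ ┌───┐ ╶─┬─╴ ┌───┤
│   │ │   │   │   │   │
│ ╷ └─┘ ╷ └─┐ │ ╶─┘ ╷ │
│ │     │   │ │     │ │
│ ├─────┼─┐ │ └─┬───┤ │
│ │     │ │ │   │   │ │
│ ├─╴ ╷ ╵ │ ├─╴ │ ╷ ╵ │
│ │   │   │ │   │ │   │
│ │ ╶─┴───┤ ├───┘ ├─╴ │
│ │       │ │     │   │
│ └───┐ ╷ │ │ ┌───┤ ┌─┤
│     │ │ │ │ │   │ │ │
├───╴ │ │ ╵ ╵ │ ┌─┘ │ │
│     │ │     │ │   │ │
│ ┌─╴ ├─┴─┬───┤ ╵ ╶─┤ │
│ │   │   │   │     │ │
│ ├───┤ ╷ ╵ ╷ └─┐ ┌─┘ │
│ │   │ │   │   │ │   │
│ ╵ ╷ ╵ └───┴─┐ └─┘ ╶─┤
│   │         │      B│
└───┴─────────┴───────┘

Using BFS to find shortest path:
Start: (0, 0), End: (10, 10)
Path found:
(0,0) → (0,1) → (0,2) → (0,3) → (0,4) → (0,5) → (0,6) → (0,7) → (0,8) → (1,8) → (1,7) → (2,7) → (2,8) → (2,9) → (1,9) → (1,10) → (2,10) → (3,10) → (4,10) → (4,9) → (3,9) → (3,8) → (4,8) → (5,8) → (5,7) → (5,6) → (6,6) → (7,6) → (7,5) → (6,5) → (5,5) → (4,5) → (3,5) → (2,5) → (2,4) → (1,4) → (1,3) → (2,3) → (2,2) → (2,1) → (1,1) → (1,0) → (2,0) → (3,0) → (4,0) → (5,0) → (6,0) → (6,1) → (6,2) → (7,2) → (7,1) → (7,0) → (8,0) → (9,0) → (10,0) → (10,1) → (9,1) → (9,2) → (10,2) → (10,3) → (9,3) → (8,3) → (8,4) → (9,4) → (9,5) → (8,5) → (8,6) → (9,6) → (9,7) → (10,7) → (10,8) → (10,9) → (10,10)
Number of steps: 72

Solution:

┌─────────────────────┐
│A → → → → → → → ↓    │
├───┐ ┌───┐ ╶─┬─╴ ┌───┤
│↓ ↰│ │↓ ↰│   │↓ ↲│↱ ↓│
│ ╷ └─┘ ╷ └─┐ │ ╶─┘ ╷ │
│↓│↑ ← ↲│↑ ↰│ │↳ → ↑│↓│
│ ├─────┼─┐ │ └─┬───┤ │
│↓│     │ │↑│   │↓ ↰│↓│
│ ├─╴ ╷ ╵ │ ├─╴ │ ╷ ╵ │
│↓│   │   │↑│   │↓│↑ ↲│
│ │ ╶─┴───┤ ├───┘ ├─╴ │
│↓│       │↑│↓ ← ↲│   │
│ └───┐ ╷ │ │ ┌───┤ ┌─┤
│↳ → ↓│ │ │↑│↓│   │ │ │
├───╴ │ │ ╵ ╵ │ ┌─┘ │ │
│↓ ← ↲│ │  ↑ ↲│ │   │ │
│ ┌─╴ ├─┴─┬───┤ ╵ ╶─┤ │
│↓│   │↱ ↓│↱ ↓│     │ │
│ ├───┤ ╷ ╵ ╷ └─┐ ┌─┘ │
│↓│↱ ↓│↑│↳ ↑│↳ ↓│ │   │
│ ╵ ╷ ╵ └───┴─┐ └─┘ ╶─┤
│↳ ↑│↳ ↑      │↳ → → B│
└───┴─────────┴───────┘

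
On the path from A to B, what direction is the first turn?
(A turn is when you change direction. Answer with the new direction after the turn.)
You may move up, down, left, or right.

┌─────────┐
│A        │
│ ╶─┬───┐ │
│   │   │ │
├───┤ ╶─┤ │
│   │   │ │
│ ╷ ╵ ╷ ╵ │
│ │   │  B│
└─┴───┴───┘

Directions: right, right, right, right, down, down, down
First turn direction: down

Solution:

┌─────────┐
│A → → → ↓│
│ ╶─┬───┐ │
│   │   │↓│
├───┤ ╶─┤ │
│   │   │↓│
│ ╷ ╵ ╷ ╵ │
│ │   │  B│
└─┴───┴───┘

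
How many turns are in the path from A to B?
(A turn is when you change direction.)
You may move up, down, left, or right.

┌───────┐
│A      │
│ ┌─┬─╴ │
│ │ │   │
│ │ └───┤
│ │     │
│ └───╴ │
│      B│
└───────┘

Directions: down, down, down, right, right, right
Number of turns: 1

Solution:

┌───────┐
│A      │
│ ┌─┬─╴ │
│↓│ │   │
│ │ └───┤
│↓│     │
│ └───╴ │
│↳ → → B│
└───────┘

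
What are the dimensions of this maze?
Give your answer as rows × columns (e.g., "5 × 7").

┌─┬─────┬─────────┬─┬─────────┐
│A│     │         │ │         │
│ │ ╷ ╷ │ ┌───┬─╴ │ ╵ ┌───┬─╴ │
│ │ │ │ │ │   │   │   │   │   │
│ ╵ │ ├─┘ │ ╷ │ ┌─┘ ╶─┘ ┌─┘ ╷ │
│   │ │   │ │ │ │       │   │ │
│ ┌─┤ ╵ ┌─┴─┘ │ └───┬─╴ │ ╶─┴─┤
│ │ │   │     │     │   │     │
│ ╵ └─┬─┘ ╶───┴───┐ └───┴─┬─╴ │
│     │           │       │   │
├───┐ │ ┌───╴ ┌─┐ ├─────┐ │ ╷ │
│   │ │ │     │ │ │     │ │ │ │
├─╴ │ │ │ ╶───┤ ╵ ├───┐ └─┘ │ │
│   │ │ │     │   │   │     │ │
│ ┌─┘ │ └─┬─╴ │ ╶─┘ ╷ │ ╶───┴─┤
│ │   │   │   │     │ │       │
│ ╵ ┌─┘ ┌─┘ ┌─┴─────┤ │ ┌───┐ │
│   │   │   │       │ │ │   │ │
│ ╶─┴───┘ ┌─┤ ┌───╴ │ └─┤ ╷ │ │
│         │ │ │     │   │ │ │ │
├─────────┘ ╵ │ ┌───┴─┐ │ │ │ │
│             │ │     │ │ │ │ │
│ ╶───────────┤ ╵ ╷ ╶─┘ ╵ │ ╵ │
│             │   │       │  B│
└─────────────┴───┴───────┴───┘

Counting the maze dimensions:
Rows (vertical): 12
Columns (horizontal): 15
Dimensions: 12 × 15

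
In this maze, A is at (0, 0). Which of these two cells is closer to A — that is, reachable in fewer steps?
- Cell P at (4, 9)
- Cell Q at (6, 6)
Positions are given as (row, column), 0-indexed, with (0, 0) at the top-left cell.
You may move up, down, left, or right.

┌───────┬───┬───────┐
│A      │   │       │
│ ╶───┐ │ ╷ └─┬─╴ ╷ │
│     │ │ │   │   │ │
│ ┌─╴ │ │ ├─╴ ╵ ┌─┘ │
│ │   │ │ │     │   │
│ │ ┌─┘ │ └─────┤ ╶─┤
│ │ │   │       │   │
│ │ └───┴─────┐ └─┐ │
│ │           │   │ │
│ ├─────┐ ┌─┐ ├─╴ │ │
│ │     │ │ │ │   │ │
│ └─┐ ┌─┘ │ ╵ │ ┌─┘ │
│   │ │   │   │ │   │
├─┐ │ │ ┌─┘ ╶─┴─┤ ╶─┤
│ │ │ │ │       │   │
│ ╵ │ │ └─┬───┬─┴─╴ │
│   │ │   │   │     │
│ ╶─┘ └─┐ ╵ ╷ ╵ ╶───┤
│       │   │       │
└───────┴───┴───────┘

Shortest path A → P at (4, 9): 31 steps
Shortest path A → Q at (6, 6): 14 steps

Q is closer (14 steps vs 31 steps).

Path to P:

┌───────┬───┬───────┐
│A      │   │       │
│ ╶───┐ │ ╷ └─┬─╴ ╷ │
│↳ → ↓│ │ │   │   │ │
│ ┌─╴ │ │ ├─╴ ╵ ┌─┘ │
│ │↓ ↲│ │ │     │   │
│ │ ┌─┘ │ └─────┤ ╶─┤
│ │↓│   │       │   │
│ │ └───┴─────┐ └─┐ │
│ │↳ → → ↓    │   │P│
│ ├─────┐ ┌─┐ ├─╴ │ │
│ │     │↓│ │ │   │↑│
│ └─┐ ┌─┘ │ ╵ │ ┌─┘ │
│   │ │↓ ↲│   │ │↱ ↑│
├─┐ │ │ ┌─┘ ╶─┴─┤ ╶─┤
│ │ │ │↓│       │↑ ↰│
│ ╵ │ │ └─┬───┬─┴─╴ │
│   │ │↳ ↓│↱ ↓│↱ → ↑│
│ ╶─┘ └─┐ ╵ ╷ ╵ ╶───┤
│       │↳ ↑│↳ ↑    │
└───────┴───┴───────┘

Path to Q:

┌───────┬───┬───────┐
│A      │   │       │
│ ╶───┐ │ ╷ └─┬─╴ ╷ │
│↳ → ↓│ │ │   │   │ │
│ ┌─╴ │ │ ├─╴ ╵ ┌─┘ │
│ │↓ ↲│ │ │     │   │
│ │ ┌─┘ │ └─────┤ ╶─┤
│ │↓│   │       │   │
│ │ └───┴─────┐ └─┐ │
│ │↳ → → → → ↓│   │ │
│ ├─────┐ ┌─┐ ├─╴ │ │
│ │     │ │ │↓│   │ │
│ └─┐ ┌─┘ │ ╵ │ ┌─┘ │
│   │ │   │  Q│ │   │
├─┐ │ │ ┌─┘ ╶─┴─┤ ╶─┤
│ │ │ │ │       │   │
│ ╵ │ │ └─┬───┬─┴─╴ │
│   │ │   │   │     │
│ ╶─┘ └─┐ ╵ ╷ ╵ ╶───┤
│       │   │       │
└───────┴───┴───────┘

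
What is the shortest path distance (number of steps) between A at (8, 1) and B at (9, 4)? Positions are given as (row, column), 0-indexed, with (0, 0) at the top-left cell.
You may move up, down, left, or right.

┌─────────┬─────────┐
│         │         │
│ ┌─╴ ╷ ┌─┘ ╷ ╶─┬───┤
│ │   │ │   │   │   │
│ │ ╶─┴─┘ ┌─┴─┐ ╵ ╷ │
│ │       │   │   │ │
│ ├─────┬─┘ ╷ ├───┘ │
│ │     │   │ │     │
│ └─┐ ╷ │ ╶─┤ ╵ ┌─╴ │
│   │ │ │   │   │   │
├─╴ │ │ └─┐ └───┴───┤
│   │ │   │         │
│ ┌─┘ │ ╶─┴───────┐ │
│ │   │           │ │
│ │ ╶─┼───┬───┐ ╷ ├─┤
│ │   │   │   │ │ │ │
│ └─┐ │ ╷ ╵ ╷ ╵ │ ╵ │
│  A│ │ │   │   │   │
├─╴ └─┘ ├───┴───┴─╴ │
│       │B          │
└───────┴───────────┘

Finding path from (8, 1) to (9, 4):
Path: (8,1) → (9,1) → (9,2) → (9,3) → (8,3) → (7,3) → (7,4) → (8,4) → (8,5) → (7,5) → (7,6) → (8,6) → (8,7) → (7,7) → (6,7) → (6,8) → (7,8) → (8,8) → (8,9) → (9,9) → (9,8) → (9,7) → (9,6) → (9,5) → (9,4)
Distance: 24 steps

Solution:

┌─────────┬─────────┐
│         │         │
│ ┌─╴ ╷ ┌─┘ ╷ ╶─┬───┤
│ │   │ │   │   │   │
│ │ ╶─┴─┘ ┌─┴─┐ ╵ ╷ │
│ │       │   │   │ │
│ ├─────┬─┘ ╷ ├───┘ │
│ │     │   │ │     │
│ └─┐ ╷ │ ╶─┤ ╵ ┌─╴ │
│   │ │ │   │   │   │
├─╴ │ │ └─┐ └───┴───┤
│   │ │   │         │
│ ┌─┘ │ ╶─┴───────┐ │
│ │   │        ↱ ↓│ │
│ │ ╶─┼───┬───┐ ╷ ├─┤
│ │   │↱ ↓│↱ ↓│↑│↓│ │
│ └─┐ │ ╷ ╵ ╷ ╵ │ ╵ │
│  A│ │↑│↳ ↑│↳ ↑│↳ ↓│
├─╴ └─┘ ├───┴───┴─╴ │
│  ↳ → ↑│B ← ← ← ← ↲│
└───────┴───────────┘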